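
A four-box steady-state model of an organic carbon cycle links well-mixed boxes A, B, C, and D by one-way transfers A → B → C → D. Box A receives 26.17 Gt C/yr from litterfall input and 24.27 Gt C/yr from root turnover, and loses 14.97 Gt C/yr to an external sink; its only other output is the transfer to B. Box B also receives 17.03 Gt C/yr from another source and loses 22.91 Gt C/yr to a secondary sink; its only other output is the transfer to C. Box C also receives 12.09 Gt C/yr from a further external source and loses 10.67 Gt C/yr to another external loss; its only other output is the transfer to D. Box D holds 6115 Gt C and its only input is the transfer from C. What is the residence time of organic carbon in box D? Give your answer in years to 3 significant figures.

Box A: F(A→B) = (26.17 + 24.27) − 14.97 = 35.470 Gt C/yr.
Box B: F(B→C) = (35.470 + 17.03) − 22.91 = 29.590 Gt C/yr.
Box C: F(C→D) = (29.590 + 12.09) − 10.67 = 31.010 Gt C/yr.
Box D throughput = its input = 31.010 Gt C/yr; τ = 6115 / 31.010 = 197.2 yr.

197 yr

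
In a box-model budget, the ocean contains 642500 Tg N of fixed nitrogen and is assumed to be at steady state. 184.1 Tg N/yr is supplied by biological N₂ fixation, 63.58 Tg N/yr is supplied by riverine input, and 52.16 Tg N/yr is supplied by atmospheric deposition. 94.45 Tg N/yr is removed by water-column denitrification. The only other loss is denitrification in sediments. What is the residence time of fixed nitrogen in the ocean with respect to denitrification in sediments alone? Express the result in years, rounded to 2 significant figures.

3100 yr

At steady state ΣF_in = ΣF_out.
ΣF_in = 184.1 + 63.58 + 52.16 = 299.84 Tg N/yr.
Denitrification in sediments flux = ΣF_in − (94.45) = 299.84 − 94.45 = 205.4 Tg N/yr.
τ = M / F = 642500 / 205.4 = 3128 yr.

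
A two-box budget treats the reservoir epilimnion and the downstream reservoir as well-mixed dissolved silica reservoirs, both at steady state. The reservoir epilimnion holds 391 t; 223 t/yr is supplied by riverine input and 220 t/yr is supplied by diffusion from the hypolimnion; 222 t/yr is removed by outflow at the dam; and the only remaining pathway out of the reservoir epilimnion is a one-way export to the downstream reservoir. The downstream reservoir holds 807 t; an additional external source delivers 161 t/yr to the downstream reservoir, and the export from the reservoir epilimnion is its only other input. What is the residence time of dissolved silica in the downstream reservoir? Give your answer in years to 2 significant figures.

Balance the reservoir epilimnion: ΣF_in = 223 + 220 = 443.00 t/yr.
Export to the downstream reservoir = ΣF_in − (222) = 221.00 t/yr.
Total input to the downstream reservoir = 221.00 + 161 = 382.00 t/yr; at steady state this equals its total output.
τ = M / F = 807 / 382.00 = 2.113 yr.

2.1 yr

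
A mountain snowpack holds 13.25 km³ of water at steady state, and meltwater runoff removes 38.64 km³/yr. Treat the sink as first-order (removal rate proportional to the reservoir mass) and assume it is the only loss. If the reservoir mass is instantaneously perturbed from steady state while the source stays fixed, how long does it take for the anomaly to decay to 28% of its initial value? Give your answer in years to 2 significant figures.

0.44 yr

For a linear reservoir the anomaly decays as exp(−t/τ) with τ = M/F = 13.25/38.64 = 0.3429 yr.
exp(−t/τ) = 0.28 ⇒ t = −τ ln(0.28) = 0.3429 × 1.273 = 0.4365 yr.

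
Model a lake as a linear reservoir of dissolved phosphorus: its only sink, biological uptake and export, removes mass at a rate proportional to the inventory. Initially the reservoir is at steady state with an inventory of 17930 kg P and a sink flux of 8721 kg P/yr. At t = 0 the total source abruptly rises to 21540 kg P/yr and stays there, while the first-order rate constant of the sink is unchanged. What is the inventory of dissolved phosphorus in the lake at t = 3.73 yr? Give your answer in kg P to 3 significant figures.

τ = M₀/F₀ = 17930/8721 = 2.056 yr; rate constant k = 1/τ.
New steady state M_∞ = F₁/k = F₁·τ = 21540 × 2.056 = 44285 kg P.
M(t) = M_∞ + (M₀ − M_∞)·e^(−t/τ); t/τ = 3.73/2.056 = 1.814, so e^(−t/τ) = 0.1630.
M(t) = 44285 − 26360 × 0.1630 = 39990 kg P.

40000 kg P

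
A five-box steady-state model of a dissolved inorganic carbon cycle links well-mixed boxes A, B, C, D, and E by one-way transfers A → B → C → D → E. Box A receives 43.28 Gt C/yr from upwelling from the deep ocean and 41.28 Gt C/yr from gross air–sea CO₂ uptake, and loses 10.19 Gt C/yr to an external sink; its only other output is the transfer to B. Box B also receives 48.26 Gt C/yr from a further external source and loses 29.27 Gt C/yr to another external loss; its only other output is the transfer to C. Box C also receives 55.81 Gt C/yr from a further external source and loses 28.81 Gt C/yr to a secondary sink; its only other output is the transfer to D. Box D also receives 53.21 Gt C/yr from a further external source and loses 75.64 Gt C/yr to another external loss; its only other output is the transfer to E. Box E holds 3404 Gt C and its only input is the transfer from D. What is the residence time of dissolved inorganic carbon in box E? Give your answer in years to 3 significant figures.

34.8 yr

Box A: F(A→B) = (43.28 + 41.28) − 10.19 = 74.370 Gt C/yr.
Box B: F(B→C) = (74.370 + 48.26) − 29.27 = 93.360 Gt C/yr.
Box C: F(C→D) = (93.360 + 55.81) − 28.81 = 120.36 Gt C/yr.
Box D: F(D→E) = (120.36 + 53.21) − 75.64 = 97.930 Gt C/yr.
Box E throughput = its input = 97.930 Gt C/yr; τ = 3404 / 97.930 = 34.76 yr.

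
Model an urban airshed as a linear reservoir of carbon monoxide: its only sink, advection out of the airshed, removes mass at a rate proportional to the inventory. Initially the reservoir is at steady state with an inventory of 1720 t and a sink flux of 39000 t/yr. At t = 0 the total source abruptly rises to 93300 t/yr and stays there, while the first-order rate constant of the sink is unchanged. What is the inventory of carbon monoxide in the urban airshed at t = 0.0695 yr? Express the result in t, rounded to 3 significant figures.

The sink rate constant is k = F₀/M₀ = 39000/1720 = 22.67 yr⁻¹.
Solving dM/dt = F₁ − kM with M(0) = M₀ gives M(t) = F₁/k + (M₀ − F₁/k)·e^(−kt).
F₁/k = 93300/22.67 = 4114.8 t; kt = 22.67 × 0.0695 = 1.576, e^(−kt) = 0.2068.
M(0.0695) = 4114.8 + (1720 − 4114.8) × 0.2068 = 4114.8 − 495.3 = 3619.5 t.

3620 t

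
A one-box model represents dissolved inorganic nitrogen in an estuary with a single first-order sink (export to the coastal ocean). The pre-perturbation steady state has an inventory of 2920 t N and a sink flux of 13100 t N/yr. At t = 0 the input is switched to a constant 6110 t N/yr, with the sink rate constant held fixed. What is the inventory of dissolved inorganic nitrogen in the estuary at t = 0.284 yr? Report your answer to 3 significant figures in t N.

1800 t N

The sink rate constant is k = F₀/M₀ = 13100/2920 = 4.486 yr⁻¹.
Solving dM/dt = F₁ − kM with M(0) = M₀ gives M(t) = F₁/k + (M₀ − F₁/k)·e^(−kt).
F₁/k = 6110/4.486 = 1361.9 t N; kt = 4.486 × 0.284 = 1.274, e^(−kt) = 0.2797.
M(0.284) = 1361.9 + (2920 − 1361.9) × 0.2797 = 1361.9 + 435.8 = 1797.7 t N.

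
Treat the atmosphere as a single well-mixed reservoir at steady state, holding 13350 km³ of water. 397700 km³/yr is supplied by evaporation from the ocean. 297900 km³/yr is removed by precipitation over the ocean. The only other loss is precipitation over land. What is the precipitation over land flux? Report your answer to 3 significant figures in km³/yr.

At steady state ΣF_in = ΣF_out.
ΣF_in = 397700 km³/yr.
Precipitation over land flux = ΣF_in − (297900) = 397700 − 297900 = 99800 km³/yr.

99800 km³/yr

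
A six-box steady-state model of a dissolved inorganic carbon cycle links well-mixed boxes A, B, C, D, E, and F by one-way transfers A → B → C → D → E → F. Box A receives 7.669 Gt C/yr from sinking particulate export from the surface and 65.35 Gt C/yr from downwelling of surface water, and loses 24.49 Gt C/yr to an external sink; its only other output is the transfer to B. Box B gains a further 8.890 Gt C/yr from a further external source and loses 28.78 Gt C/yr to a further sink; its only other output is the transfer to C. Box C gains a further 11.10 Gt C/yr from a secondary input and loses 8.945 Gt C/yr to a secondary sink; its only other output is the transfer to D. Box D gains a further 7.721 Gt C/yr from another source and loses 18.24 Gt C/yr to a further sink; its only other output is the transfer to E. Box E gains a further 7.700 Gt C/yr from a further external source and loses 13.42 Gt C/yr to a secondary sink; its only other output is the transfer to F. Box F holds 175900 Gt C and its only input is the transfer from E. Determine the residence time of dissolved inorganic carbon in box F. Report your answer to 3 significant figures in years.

Box A: F(A→B) = (7.669 + 65.35) − 24.49 = 48.529 Gt C/yr.
Box B: F(B→C) = (48.529 + 8.890) − 28.78 = 28.639 Gt C/yr.
Box C: F(C→D) = (28.639 + 11.10) − 8.945 = 30.794 Gt C/yr.
Box D: F(D→E) = (30.794 + 7.721) − 18.24 = 20.275 Gt C/yr.
Box E: F(E→F) = (20.275 + 7.700) − 13.42 = 14.555 Gt C/yr.
Box F throughput = its input = 14.555 Gt C/yr; τ = 175900 / 14.555 = 12090 yr.

12100 yr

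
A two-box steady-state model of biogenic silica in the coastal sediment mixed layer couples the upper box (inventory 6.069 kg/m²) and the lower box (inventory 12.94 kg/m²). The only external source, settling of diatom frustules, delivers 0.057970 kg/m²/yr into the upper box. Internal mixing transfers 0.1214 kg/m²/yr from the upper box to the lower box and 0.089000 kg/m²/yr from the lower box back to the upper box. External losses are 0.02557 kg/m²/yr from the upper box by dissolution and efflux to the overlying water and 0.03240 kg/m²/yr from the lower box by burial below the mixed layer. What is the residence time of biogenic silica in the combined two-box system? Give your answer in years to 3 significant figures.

328 yr

Residence time in the combined system uses the total inventory and the total *external* removal — internal exchanges between the two boxes cancel.
M_total = 6.069 + 12.94 = 19.009 kg/m².
ΣF_external_out = 0.02557 + 0.03240 = 0.057970 kg/m²/yr.
τ = M_total / ΣF_ext = 19.009 / 0.057970 = 327.9 yr.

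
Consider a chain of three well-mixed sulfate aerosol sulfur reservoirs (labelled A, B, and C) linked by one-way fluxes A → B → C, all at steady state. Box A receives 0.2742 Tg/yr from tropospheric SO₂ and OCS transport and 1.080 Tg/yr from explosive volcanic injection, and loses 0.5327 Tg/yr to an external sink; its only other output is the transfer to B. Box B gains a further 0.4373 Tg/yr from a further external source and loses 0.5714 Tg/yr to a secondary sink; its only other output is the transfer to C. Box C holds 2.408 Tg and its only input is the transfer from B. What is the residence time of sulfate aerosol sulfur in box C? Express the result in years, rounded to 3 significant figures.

Box A: F(A→B) = (0.2742 + 1.080) − 0.5327 = 0.82150 Tg/yr.
Box B: F(B→C) = (0.82150 + 0.4373) − 0.5714 = 0.68740 Tg/yr.
Box C throughput = its input = 0.68740 Tg/yr; τ = 2.408 / 0.68740 = 3.503 yr.

3.50 yr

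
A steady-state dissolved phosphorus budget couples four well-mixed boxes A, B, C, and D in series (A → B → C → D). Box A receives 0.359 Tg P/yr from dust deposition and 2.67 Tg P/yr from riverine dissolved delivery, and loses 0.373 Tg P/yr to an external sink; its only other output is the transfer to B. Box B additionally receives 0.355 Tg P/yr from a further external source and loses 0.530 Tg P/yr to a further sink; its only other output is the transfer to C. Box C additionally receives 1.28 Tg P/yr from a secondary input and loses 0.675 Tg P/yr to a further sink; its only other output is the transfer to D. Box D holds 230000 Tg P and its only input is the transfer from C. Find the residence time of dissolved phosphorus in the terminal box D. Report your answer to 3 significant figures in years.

74500 yr

Box A: F(A→B) = (0.359 + 2.67) − 0.373 = 2.6560 Tg P/yr.
Box B: F(B→C) = (2.6560 + 0.355) − 0.530 = 2.4810 Tg P/yr.
Box C: F(C→D) = (2.4810 + 1.28) − 0.675 = 3.0860 Tg P/yr.
Box D throughput = its input = 3.0860 Tg P/yr; τ = 230000 / 3.0860 = 74530 yr.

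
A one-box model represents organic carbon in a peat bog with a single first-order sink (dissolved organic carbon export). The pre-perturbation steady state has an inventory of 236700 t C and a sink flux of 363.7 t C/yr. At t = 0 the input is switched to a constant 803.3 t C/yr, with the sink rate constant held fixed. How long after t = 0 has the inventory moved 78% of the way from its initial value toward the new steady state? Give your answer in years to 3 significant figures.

τ = M₀/F₀ = 236700/363.7 = 650.8 yr.
The remaining gap fraction is e^(−t/τ); 78% covered ⇒ e^(−t/τ) = 0.220.
t = −τ ln(0.220) = 650.8 × 1.514 = 985.4 yr.

985 yr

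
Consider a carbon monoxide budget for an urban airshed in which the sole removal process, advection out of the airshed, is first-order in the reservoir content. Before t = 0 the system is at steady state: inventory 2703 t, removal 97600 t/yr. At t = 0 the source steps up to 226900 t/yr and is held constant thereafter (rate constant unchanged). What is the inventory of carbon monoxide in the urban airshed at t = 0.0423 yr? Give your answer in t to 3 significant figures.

5510 t

The sink rate constant is k = F₀/M₀ = 97600/2703 = 36.11 yr⁻¹.
Solving dM/dt = F₁ − kM with M(0) = M₀ gives M(t) = F₁/k + (M₀ − F₁/k)·e^(−kt).
F₁/k = 226900/36.11 = 6283.9 t; kt = 36.11 × 0.0423 = 1.527, e^(−kt) = 0.2171.
M(0.0423) = 6283.9 + (2703 − 6283.9) × 0.2171 = 6283.9 − 777.4 = 5506.5 t.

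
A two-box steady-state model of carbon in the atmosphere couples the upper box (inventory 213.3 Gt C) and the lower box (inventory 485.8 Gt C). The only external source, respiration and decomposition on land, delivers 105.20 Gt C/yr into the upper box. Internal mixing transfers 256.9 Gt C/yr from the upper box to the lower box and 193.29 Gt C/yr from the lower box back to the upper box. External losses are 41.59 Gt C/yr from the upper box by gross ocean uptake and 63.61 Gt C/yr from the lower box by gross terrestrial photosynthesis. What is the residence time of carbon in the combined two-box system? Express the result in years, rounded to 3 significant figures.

6.65 yr

Residence time in the combined system uses the total inventory and the total *external* removal — internal exchanges between the two boxes cancel.
M_total = 213.3 + 485.8 = 699.10 Gt C.
ΣF_external_out = 41.59 + 63.61 = 105.20 Gt C/yr.
τ = M_total / ΣF_ext = 699.10 / 105.20 = 6.645 yr.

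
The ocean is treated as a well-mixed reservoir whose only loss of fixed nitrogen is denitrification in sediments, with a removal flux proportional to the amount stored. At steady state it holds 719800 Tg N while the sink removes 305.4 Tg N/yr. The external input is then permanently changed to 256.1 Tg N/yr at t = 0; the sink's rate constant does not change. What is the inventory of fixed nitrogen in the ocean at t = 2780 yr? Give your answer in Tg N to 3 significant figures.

639000 Tg N

The sink rate constant is k = F₀/M₀ = 305.4/719800 = 0.0004243 yr⁻¹.
Solving dM/dt = F₁ − kM with M(0) = M₀ gives M(t) = F₁/k + (M₀ − F₁/k)·e^(−kt).
F₁/k = 256.1/0.0004243 = 603600 Tg N; kt = 0.0004243 × 2780 = 1.180, e^(−kt) = 0.3074.
M(2780) = 603600 + (719800 − 603600) × 0.3074 = 603600 + 35720 = 639330 Tg N.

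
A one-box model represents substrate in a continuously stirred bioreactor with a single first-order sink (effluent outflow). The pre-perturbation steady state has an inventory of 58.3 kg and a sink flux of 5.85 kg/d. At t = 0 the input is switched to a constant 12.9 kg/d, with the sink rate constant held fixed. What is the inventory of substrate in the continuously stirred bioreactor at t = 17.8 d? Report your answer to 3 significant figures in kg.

117 kg

The sink rate constant is k = F₀/M₀ = 5.85/58.3 = 0.1003 d⁻¹.
Solving dM/dt = F₁ − kM with M(0) = M₀ gives M(t) = F₁/k + (M₀ − F₁/k)·e^(−kt).
F₁/k = 12.9/0.1003 = 128.56 kg; kt = 0.1003 × 17.8 = 1.786, e^(−kt) = 0.1676.
M(17.8) = 128.56 + (58.3 − 128.56) × 0.1676 = 128.56 − 11.78 = 116.78 kg.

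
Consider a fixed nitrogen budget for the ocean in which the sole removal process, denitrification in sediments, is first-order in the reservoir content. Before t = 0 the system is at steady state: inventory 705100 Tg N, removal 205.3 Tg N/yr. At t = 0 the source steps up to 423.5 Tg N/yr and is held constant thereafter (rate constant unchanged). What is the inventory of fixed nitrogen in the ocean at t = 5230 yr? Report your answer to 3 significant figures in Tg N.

The sink rate constant is k = F₀/M₀ = 205.3/705100 = 0.0002912 yr⁻¹.
Solving dM/dt = F₁ − kM with M(0) = M₀ gives M(t) = F₁/k + (M₀ − F₁/k)·e^(−kt).
F₁/k = 423.5/0.0002912 = 1.4545×10^6 Tg N; kt = 0.0002912 × 5230 = 1.523, e^(−kt) = 0.2181.
M(5230) = 1.4545×10^6 + (705100 − 1.4545×10^6) × 0.2181 = 1.4545×10^6 − 163400 = 1.2911×10^6 Tg N.

1.29×10^6 Tg N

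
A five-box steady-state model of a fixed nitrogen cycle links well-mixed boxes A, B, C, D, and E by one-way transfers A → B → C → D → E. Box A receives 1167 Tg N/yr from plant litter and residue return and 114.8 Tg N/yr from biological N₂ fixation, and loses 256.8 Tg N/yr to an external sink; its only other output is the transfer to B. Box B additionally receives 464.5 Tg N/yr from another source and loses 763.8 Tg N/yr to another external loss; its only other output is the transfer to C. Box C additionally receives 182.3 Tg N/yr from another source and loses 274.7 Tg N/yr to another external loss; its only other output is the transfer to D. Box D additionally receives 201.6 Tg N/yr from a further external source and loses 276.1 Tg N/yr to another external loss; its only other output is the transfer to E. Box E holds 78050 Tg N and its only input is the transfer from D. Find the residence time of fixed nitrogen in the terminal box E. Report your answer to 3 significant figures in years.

Box A: F(A→B) = (1167 + 114.8) − 256.8 = 1025.0 Tg N/yr.
Box B: F(B→C) = (1025.0 + 464.5) − 763.8 = 725.70 Tg N/yr.
Box C: F(C→D) = (725.70 + 182.3) − 274.7 = 633.30 Tg N/yr.
Box D: F(D→E) = (633.30 + 201.6) − 276.1 = 558.80 Tg N/yr.
Box E throughput = its input = 558.80 Tg N/yr; τ = 78050 / 558.80 = 139.7 yr.

140 yr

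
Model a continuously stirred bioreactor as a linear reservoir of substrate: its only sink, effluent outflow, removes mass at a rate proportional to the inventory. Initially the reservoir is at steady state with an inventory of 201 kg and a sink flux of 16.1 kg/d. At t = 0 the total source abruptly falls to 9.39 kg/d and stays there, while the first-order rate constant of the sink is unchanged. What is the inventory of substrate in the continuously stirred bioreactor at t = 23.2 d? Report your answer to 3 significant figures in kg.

τ = M₀/F₀ = 201/16.1 = 12.48 d; rate constant k = 1/τ.
New steady state M_∞ = F₁/k = F₁·τ = 9.39 × 12.48 = 117.23 kg.
M(t) = M_∞ + (M₀ − M_∞)·e^(−t/τ); t/τ = 23.2/12.48 = 1.858, so e^(−t/τ) = 0.1559.
M(t) = 117.23 + 83.77 × 0.1559 = 130.29 kg.

130 kg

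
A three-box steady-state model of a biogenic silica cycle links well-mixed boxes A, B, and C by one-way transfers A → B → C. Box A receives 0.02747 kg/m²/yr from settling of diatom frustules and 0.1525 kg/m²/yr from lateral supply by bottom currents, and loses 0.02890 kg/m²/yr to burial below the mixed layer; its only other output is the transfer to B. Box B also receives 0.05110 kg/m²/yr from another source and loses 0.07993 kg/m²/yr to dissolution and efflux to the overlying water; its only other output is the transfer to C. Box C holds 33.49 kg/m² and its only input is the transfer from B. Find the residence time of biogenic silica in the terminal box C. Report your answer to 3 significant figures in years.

274 yr

Box A: F(A→B) = (0.02747 + 0.1525) − 0.02890 = 0.15107 kg/m²/yr.
Box B: F(B→C) = (0.15107 + 0.05110) − 0.07993 = 0.12224 kg/m²/yr.
Box C throughput = its input = 0.12224 kg/m²/yr; τ = 33.49 / 0.12224 = 274.0 yr.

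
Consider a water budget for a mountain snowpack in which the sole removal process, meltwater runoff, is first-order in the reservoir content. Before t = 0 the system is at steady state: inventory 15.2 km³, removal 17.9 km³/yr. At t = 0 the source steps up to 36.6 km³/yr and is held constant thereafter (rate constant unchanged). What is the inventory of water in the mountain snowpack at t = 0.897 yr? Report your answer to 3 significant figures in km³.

The sink rate constant is k = F₀/M₀ = 17.9/15.2 = 1.178 yr⁻¹.
Solving dM/dt = F₁ − kM with M(0) = M₀ gives M(t) = F₁/k + (M₀ − F₁/k)·e^(−kt).
F₁/k = 36.6/1.178 = 31.079 km³; kt = 1.178 × 0.897 = 1.056, e^(−kt) = 0.3477.
M(0.897) = 31.079 + (15.2 − 31.079) × 0.3477 = 31.079 − 5.522 = 25.558 km³.

25.6 km³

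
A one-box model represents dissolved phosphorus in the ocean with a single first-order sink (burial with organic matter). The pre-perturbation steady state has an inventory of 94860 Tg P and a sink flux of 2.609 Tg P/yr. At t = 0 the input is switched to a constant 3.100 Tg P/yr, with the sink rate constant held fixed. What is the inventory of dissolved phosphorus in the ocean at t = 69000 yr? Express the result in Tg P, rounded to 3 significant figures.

τ = M₀/F₀ = 94860/2.609 = 36360 yr; rate constant k = 1/τ.
New steady state M_∞ = F₁/k = F₁·τ = 3.100 × 36360 = 112710 Tg P.
M(t) = M_∞ + (M₀ − M_∞)·e^(−t/τ); t/τ = 69000/36360 = 1.898, so e^(−t/τ) = 0.1499.
M(t) = 112710 − 17850 × 0.1499 = 110040 Tg P.

110000 Tg P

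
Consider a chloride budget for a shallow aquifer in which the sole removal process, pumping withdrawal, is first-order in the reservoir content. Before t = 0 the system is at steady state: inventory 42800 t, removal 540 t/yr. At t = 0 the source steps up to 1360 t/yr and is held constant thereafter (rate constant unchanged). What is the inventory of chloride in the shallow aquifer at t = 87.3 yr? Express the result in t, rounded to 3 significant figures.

86200 t

Residence time τ = M₀/F₀ = 79.26 yr. The eventual steady state is M_∞ = M₀·(F₁/F₀) = 42800 × 1360/540 = 107790 t.
The anomaly ΔM(t) = M(t) − M_∞ decays as ΔM₀·e^(−t/τ) with ΔM₀ = 42800 − 107790 = −64990 t.
At t = 87.3 yr, e^(−t/τ) = e^(−1.101) = 0.3324, so ΔM = −21600 t and M = 107790 − 21600 = 86190 t.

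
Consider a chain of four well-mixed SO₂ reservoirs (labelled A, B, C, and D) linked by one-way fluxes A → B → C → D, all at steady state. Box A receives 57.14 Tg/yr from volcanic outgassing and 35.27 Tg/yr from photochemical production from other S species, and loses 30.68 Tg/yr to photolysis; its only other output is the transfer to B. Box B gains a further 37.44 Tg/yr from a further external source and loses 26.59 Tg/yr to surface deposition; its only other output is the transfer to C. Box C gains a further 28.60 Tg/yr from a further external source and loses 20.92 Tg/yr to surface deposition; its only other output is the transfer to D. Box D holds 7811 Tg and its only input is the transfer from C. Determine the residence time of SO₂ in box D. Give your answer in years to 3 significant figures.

Box A: F(A→B) = (57.14 + 35.27) − 30.68 = 61.730 Tg/yr.
Box B: F(B→C) = (61.730 + 37.44) − 26.59 = 72.580 Tg/yr.
Box C: F(C→D) = (72.580 + 28.60) − 20.92 = 80.260 Tg/yr.
Box D throughput = its input = 80.260 Tg/yr; τ = 7811 / 80.260 = 97.32 yr.

97.3 yr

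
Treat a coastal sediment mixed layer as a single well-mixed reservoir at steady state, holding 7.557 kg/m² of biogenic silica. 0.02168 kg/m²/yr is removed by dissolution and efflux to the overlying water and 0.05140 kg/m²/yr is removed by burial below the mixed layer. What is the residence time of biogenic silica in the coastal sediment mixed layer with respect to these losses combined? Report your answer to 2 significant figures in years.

100 yr

Total removal = 0.02168 + 0.05140 = 0.073080 kg/m²/yr.
τ = M / ΣF_out = 7.557 / 0.073080 = 103.4 yr.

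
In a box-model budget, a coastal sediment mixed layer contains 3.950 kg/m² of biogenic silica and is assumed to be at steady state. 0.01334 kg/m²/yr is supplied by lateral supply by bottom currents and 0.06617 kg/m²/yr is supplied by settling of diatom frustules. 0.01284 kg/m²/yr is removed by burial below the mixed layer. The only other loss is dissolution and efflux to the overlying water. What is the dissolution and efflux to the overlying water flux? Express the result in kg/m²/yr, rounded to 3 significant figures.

At steady state ΣF_in = ΣF_out.
ΣF_in = 0.01334 + 0.06617 = 0.079510 kg/m²/yr.
Dissolution and efflux to the overlying water flux = ΣF_in − (0.01284) = 0.079510 − 0.01284 = 0.06667 kg/m²/yr.

0.0667 kg/m²/yr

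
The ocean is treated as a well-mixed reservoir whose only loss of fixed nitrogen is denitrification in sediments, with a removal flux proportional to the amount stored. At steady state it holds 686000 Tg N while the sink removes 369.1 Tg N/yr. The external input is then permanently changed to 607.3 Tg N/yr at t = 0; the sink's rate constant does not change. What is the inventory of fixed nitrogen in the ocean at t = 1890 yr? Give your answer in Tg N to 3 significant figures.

The sink rate constant is k = F₀/M₀ = 369.1/686000 = 0.0005380 yr⁻¹.
Solving dM/dt = F₁ − kM with M(0) = M₀ gives M(t) = F₁/k + (M₀ − F₁/k)·e^(−kt).
F₁/k = 607.3/0.0005380 = 1.1287×10^6 Tg N; kt = 0.0005380 × 1890 = 1.017, e^(−kt) = 0.3617.
M(1890) = 1.1287×10^6 + (686000 − 1.1287×10^6) × 0.3617 = 1.1287×10^6 − 160100 = 968580 Tg N.

969000 Tg N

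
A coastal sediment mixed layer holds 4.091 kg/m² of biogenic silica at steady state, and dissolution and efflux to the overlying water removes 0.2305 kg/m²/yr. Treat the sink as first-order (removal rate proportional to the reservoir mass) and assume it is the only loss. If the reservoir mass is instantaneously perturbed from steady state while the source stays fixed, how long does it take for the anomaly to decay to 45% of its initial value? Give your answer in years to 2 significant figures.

14 yr

For a linear reservoir the anomaly decays as exp(−t/τ) with τ = M/F = 4.091/0.2305 = 17.75 yr.
exp(−t/τ) = 0.45 ⇒ t = −τ ln(0.45) = 17.75 × 0.7985 = 14.17 yr.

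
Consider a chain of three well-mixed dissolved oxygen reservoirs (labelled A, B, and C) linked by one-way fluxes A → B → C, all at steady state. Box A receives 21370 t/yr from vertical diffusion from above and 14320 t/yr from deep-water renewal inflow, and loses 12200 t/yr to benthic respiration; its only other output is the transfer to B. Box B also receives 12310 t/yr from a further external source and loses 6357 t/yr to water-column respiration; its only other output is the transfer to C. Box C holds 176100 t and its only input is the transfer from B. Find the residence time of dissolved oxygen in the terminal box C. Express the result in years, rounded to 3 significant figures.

5.98 yr

Box A: F(A→B) = (21370 + 14320) − 12200 = 23490 t/yr.
Box B: F(B→C) = (23490 + 12310) − 6357 = 29443 t/yr.
Box C throughput = its input = 29443 t/yr; τ = 176100 / 29443 = 5.981 yr.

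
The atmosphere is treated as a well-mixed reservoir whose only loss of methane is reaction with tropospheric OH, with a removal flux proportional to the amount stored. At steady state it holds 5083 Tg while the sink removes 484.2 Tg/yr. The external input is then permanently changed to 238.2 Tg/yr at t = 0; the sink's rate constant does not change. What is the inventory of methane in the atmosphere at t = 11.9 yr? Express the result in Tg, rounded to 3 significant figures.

3330 Tg

The sink rate constant is k = F₀/M₀ = 484.2/5083 = 0.09526 yr⁻¹.
Solving dM/dt = F₁ − kM with M(0) = M₀ gives M(t) = F₁/k + (M₀ − F₁/k)·e^(−kt).
F₁/k = 238.2/0.09526 = 2500.6 Tg; kt = 0.09526 × 11.9 = 1.134, e^(−kt) = 0.3219.
M(11.9) = 2500.6 + (5083 − 2500.6) × 0.3219 = 2500.6 + 831.2 = 3331.8 Tg.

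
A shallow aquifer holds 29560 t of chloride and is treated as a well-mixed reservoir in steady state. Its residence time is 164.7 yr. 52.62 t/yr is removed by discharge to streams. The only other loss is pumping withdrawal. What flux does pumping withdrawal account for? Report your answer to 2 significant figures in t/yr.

130 t/yr

Total removal F = M/τ = 29560 / 164.7 = 179.5 t/yr.
Pumping withdrawal = F − (52.62) = 179.5 − 52.62 = 126.9 t/yr.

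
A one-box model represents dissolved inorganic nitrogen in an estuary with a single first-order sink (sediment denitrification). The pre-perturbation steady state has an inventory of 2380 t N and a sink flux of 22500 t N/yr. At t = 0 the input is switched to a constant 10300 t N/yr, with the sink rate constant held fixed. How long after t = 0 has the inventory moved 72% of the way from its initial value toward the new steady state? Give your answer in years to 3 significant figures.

τ = M₀/F₀ = 2380/22500 = 0.1058 yr.
The remaining gap fraction is e^(−t/τ); 72% covered ⇒ e^(−t/τ) = 0.280.
t = −τ ln(0.280) = 0.1058 × 1.273 = 0.1347 yr.

0.135 yr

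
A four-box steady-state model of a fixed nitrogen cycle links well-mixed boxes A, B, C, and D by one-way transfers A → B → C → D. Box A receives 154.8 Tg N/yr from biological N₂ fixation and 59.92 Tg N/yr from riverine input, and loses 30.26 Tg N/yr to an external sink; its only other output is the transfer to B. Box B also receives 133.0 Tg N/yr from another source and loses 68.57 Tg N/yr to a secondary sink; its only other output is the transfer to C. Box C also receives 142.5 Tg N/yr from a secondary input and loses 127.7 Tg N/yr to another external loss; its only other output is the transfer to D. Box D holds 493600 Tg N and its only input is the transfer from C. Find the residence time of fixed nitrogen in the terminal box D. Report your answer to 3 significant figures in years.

1870 yr

Box A: F(A→B) = (154.8 + 59.92) − 30.26 = 184.46 Tg N/yr.
Box B: F(B→C) = (184.46 + 133.0) − 68.57 = 248.89 Tg N/yr.
Box C: F(C→D) = (248.89 + 142.5) − 127.7 = 263.69 Tg N/yr.
Box D throughput = its input = 263.69 Tg N/yr; τ = 493600 / 263.69 = 1872 yr.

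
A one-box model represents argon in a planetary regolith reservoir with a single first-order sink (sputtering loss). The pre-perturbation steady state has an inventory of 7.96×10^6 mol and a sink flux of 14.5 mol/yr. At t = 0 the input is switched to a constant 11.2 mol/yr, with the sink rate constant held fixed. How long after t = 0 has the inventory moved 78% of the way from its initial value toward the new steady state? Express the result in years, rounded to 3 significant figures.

τ = M₀/F₀ = 7.96×10^6/14.5 = 549000 yr.
The remaining gap fraction is e^(−t/τ); 78% covered ⇒ e^(−t/τ) = 0.220.
t = −τ ln(0.220) = 549000 × 1.514 = 831200 yr.

831000 yr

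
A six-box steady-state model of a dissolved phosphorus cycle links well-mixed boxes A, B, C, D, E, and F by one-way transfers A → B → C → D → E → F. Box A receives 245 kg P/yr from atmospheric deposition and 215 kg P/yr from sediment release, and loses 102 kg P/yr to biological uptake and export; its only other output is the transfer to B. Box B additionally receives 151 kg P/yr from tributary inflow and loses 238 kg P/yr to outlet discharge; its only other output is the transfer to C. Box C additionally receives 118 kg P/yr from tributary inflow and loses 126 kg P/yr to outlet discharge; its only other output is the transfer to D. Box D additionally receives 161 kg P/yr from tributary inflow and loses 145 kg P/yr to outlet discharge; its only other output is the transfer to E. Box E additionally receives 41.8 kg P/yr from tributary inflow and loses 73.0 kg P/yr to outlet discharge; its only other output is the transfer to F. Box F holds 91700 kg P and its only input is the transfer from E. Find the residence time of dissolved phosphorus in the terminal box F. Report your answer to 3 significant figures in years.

Box A: F(A→B) = (245 + 215) − 102 = 358.00 kg P/yr.
Box B: F(B→C) = (358.00 + 151) − 238 = 271.00 kg P/yr.
Box C: F(C→D) = (271.00 + 118) − 126 = 263.00 kg P/yr.
Box D: F(D→E) = (263.00 + 161) − 145 = 279.00 kg P/yr.
Box E: F(E→F) = (279.00 + 41.8) − 73.0 = 247.80 kg P/yr.
Box F throughput = its input = 247.80 kg P/yr; τ = 91700 / 247.80 = 370.1 yr.

370 yr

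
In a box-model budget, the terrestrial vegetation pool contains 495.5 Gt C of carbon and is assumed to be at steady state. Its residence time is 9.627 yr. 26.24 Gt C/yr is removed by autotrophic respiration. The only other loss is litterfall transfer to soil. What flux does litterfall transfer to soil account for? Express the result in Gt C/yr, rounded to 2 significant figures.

Total removal F = M/τ = 495.5 / 9.627 = 51.47 Gt C/yr.
Litterfall transfer to soil = F − (26.24) = 51.47 − 26.24 = 25.23 Gt C/yr.

25 Gt C/yr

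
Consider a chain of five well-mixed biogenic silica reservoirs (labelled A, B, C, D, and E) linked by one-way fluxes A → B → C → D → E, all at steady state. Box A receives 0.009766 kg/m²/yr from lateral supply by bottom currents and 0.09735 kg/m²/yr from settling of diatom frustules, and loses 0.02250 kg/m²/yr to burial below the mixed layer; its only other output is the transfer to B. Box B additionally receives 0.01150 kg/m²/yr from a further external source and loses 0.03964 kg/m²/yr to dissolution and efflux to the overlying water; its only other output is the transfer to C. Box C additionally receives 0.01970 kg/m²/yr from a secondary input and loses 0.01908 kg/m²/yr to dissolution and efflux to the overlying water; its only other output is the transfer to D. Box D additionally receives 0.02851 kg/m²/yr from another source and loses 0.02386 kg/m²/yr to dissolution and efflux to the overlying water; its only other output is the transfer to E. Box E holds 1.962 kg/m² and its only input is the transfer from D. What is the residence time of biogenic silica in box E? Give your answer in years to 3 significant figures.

31.8 yr

Box A: F(A→B) = (0.009766 + 0.09735) − 0.02250 = 0.084616 kg/m²/yr.
Box B: F(B→C) = (0.084616 + 0.01150) − 0.03964 = 0.056476 kg/m²/yr.
Box C: F(C→D) = (0.056476 + 0.01970) − 0.01908 = 0.057096 kg/m²/yr.
Box D: F(D→E) = (0.057096 + 0.02851) − 0.02386 = 0.061746 kg/m²/yr.
Box E throughput = its input = 0.061746 kg/m²/yr; τ = 1.962 / 0.061746 = 31.78 yr.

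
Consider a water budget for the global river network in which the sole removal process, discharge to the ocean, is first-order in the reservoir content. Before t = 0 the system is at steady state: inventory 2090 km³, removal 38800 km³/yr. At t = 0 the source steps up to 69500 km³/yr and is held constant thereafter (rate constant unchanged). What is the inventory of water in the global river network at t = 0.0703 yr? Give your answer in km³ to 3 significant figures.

3300 km³

The sink rate constant is k = F₀/M₀ = 38800/2090 = 18.56 yr⁻¹.
Solving dM/dt = F₁ − kM with M(0) = M₀ gives M(t) = F₁/k + (M₀ − F₁/k)·e^(−kt).
F₁/k = 69500/18.56 = 3743.7 km³; kt = 18.56 × 0.0703 = 1.305, e^(−kt) = 0.2711.
M(0.0703) = 3743.7 + (2090 − 3743.7) × 0.2711 = 3743.7 − 448.4 = 3295.3 km³.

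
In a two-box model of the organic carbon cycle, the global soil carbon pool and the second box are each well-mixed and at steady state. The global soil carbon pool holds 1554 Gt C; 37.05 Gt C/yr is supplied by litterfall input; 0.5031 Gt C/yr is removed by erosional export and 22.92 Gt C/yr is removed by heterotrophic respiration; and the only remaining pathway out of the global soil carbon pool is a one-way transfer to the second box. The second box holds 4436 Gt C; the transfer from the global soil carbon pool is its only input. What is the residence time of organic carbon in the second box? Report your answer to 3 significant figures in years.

326 yr

Balance the global soil carbon pool: ΣF_in = 37.050 Gt C/yr.
Transfer to the second box = ΣF_in − (0.5031 + 22.92) = 13.627 Gt C/yr.
At steady state the output of the second box equals its input, 13.627 Gt C/yr.
τ = M / F = 4436 / 13.627 = 325.5 yr.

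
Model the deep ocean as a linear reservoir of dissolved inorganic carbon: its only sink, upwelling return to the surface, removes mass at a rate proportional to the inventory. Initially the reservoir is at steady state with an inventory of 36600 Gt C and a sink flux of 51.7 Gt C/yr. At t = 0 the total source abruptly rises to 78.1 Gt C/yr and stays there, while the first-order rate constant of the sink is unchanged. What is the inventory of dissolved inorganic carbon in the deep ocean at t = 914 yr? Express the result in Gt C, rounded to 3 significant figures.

50200 Gt C

τ = M₀/F₀ = 36600/51.7 = 707.9 yr; rate constant k = 1/τ.
New steady state M_∞ = F₁/k = F₁·τ = 78.1 × 707.9 = 55289 Gt C.
M(t) = M_∞ + (M₀ − M_∞)·e^(−t/τ); t/τ = 914/707.9 = 1.291, so e^(−t/τ) = 0.2750.
M(t) = 55289 − 18690 × 0.2750 = 50150 Gt C.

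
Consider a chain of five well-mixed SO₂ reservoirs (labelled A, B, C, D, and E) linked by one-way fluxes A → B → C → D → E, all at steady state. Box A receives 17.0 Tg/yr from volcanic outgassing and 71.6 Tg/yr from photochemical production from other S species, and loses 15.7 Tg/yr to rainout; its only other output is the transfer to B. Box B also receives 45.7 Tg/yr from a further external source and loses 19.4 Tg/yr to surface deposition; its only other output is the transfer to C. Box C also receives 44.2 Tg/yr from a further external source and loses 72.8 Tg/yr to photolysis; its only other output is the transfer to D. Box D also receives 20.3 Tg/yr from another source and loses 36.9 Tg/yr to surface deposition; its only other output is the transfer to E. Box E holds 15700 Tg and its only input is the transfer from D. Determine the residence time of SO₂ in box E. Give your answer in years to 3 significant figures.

291 yr

Box A: F(A→B) = (17.0 + 71.6) − 15.7 = 72.900 Tg/yr.
Box B: F(B→C) = (72.900 + 45.7) − 19.4 = 99.200 Tg/yr.
Box C: F(C→D) = (99.200 + 44.2) − 72.8 = 70.600 Tg/yr.
Box D: F(D→E) = (70.600 + 20.3) − 36.9 = 54.000 Tg/yr.
Box E throughput = its input = 54.000 Tg/yr; τ = 15700 / 54.000 = 290.7 yr.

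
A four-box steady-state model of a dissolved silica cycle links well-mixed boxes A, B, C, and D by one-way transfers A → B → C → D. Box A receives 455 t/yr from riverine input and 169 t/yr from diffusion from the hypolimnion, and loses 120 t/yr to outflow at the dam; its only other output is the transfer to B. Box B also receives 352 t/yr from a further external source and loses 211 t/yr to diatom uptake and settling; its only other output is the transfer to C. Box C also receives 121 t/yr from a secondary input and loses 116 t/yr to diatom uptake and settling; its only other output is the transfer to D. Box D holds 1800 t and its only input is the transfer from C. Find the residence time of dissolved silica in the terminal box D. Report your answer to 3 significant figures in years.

2.77 yr

Box A: F(A→B) = (455 + 169) − 120 = 504.00 t/yr.
Box B: F(B→C) = (504.00 + 352) − 211 = 645.00 t/yr.
Box C: F(C→D) = (645.00 + 121) − 116 = 650.00 t/yr.
Box D throughput = its input = 650.00 t/yr; τ = 1800 / 650.00 = 2.769 yr.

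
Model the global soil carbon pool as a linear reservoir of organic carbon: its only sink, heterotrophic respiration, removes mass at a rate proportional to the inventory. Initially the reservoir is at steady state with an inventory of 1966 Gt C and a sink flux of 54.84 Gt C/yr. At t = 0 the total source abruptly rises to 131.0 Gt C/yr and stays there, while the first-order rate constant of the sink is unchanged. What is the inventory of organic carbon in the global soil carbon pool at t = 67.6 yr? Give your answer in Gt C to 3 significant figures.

4280 Gt C

Residence time τ = M₀/F₀ = 35.85 yr. The eventual steady state is M_∞ = M₀·(F₁/F₀) = 1966 × 131.0/54.84 = 4696.3 Gt C.
The anomaly ΔM(t) = M(t) − M_∞ decays as ΔM₀·e^(−t/τ) with ΔM₀ = 1966 − 4696.3 = −2730 Gt C.
At t = 67.6 yr, e^(−t/τ) = e^(−1.886) = 0.1517, so ΔM = −414.3 Gt C and M = 4696.3 − 414.3 = 4282.0 Gt C.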